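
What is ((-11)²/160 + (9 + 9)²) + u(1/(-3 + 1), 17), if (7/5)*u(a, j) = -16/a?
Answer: 389327/1120 ≈ 347.61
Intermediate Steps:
u(a, j) = -80/(7*a) (u(a, j) = 5*(-16/a)/7 = -80/(7*a))
((-11)²/160 + (9 + 9)²) + u(1/(-3 + 1), 17) = ((-11)²/160 + (9 + 9)²) - 80/(7*(1/(-3 + 1))) = (121*(1/160) + 18²) - 80/(7*(1/(-2))) = (121/160 + 324) - 80/(7*(-½)) = 51961/160 - 80/7*(-2) = 51961/160 + 160/7 = 389327/1120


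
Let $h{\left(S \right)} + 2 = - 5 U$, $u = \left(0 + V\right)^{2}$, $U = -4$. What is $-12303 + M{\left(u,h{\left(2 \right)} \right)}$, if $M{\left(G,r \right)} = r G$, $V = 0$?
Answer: $-12303$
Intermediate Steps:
$u = 0$ ($u = \left(0 + 0\right)^{2} = 0^{2} = 0$)
$h{\left(S \right)} = 18$ ($h{\left(S \right)} = -2 - -20 = -2 + 20 = 18$)
$M{\left(G,r \right)} = G r$
$-12303 + M{\left(u,h{\left(2 \right)} \right)} = -12303 + 0 \cdot 18 = -12303 + 0 = -12303$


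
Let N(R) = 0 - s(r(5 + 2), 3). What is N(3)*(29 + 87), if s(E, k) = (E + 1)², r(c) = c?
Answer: -7424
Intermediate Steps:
s(E, k) = (1 + E)²
N(R) = -64 (N(R) = 0 - (1 + (5 + 2))² = 0 - (1 + 7)² = 0 - 1*8² = 0 - 1*64 = 0 - 64 = -64)
N(3)*(29 + 87) = -64*(29 + 87) = -64*116 = -7424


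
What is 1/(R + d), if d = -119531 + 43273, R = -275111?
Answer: -1/351369 ≈ -2.8460e-6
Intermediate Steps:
d = -76258
1/(R + d) = 1/(-275111 - 76258) = 1/(-351369) = -1/351369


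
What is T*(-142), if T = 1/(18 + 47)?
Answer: -142/65 ≈ -2.1846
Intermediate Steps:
T = 1/65 ≈ 0.015385
T*(-142) = (1/65)*(-142) = -142/65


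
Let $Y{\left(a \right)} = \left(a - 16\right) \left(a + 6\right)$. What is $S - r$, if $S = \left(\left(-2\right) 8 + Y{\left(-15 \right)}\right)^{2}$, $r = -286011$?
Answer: $355180$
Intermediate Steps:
$Y{\left(a \right)} = \left(-16 + a\right) \left(6 + a\right)$
$S = 69169$ ($S = \left(\left(-2\right) 8 - \left(-54 - 225\right)\right)^{2} = \left(-16 + \left(-96 + 225 + 150\right)\right)^{2} = \left(-16 + 279\right)^{2} = 263^{2} = 69169$)
$S - r = 69169 - -286011 = 69169 + 286011 = 355180$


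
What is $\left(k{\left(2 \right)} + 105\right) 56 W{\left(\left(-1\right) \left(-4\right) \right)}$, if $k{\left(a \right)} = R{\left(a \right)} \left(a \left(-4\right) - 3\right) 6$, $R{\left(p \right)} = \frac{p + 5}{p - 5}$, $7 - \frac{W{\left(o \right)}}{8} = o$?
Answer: $348096$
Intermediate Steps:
$W{\left(o \right)} = 56 - 8 o$
$R{\left(p \right)} = \frac{5 + p}{-5 + p}$
$k{\left(a \right)} = \frac{6 \left(-3 - 4 a\right) \left(5 + a\right)}{-5 + a}$ ($k{\left(a \right)} = \frac{5 + a}{-5 + a} \left(a \left(-4\right) - 3\right) 6 = \frac{5 + a}{-5 + a} \left(- 4 a - 3\right) 6 = \frac{5 + a}{-5 + a} \left(-3 - 4 a\right) 6 = \frac{\left(-3 - 4 a\right) \left(5 + a\right)}{-5 + a} 6 = \frac{6 \left(-3 - 4 a\right) \left(5 + a\right)}{-5 + a}$)
$\left(k{\left(2 \right)} + 105\right) 56 W{\left(\left(-1\right) \left(-4\right) \right)} = \left(- \frac{6 \left(3 + 4 \cdot 2\right) \left(5 + 2\right)}{-5 + 2} + 105\right) 56 \left(56 - 8 \left(\left(-1\right) \left(-4\right)\right)\right) = \left(\left(-6\right) \frac{1}{-3} \left(3 + 8\right) 7 + 105\right) 56 \left(56 - 32\right) = \left(\left(-6\right) \left(- \frac{1}{3}\right) 11 \cdot 7 + 105\right) 56 \left(56 - 32\right) = \left(154 + 105\right) 56 \cdot 24 = 259 \cdot 56 \cdot 24 = 14504 \cdot 24 = 348096$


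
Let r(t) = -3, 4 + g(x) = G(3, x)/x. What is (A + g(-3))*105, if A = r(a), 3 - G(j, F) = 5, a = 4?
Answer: -665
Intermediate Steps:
G(j, F) = -2 (G(j, F) = 3 - 1*5 = 3 - 5 = -2)
g(x) = -4 - 2/x
A = -3
(A + g(-3))*105 = (-3 + (-4 - 2/(-3)))*105 = (-3 + (-4 - 2*(-⅓)))*105 = (-3 + (-4 + ⅔))*105 = (-3 - 10/3)*105 = -19/3*105 = -665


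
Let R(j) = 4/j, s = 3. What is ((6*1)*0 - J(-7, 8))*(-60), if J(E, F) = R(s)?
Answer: 80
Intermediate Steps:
J(E, F) = 4/3
((6*1)*0 - J(-7, 8))*(-60) = ((6*1)*0 - 1*4/3)*(-60) = (6*0 - 4/3)*(-60) = (0 - 4/3)*(-60) = -4/3*(-60) = 80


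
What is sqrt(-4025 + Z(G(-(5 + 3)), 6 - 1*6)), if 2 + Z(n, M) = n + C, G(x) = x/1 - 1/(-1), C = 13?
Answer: I*sqrt(4021) ≈ 63.411*I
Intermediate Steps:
G(x) = 1 + x (G(x) = x*1 - 1*(-1) = x + 1 = 1 + x)
Z(n, M) = 11 + n (Z(n, M) = -2 + (n + 13) = -2 + (13 + n) = 11 + n)
sqrt(-4025 + Z(G(-(5 + 3)), 6 - 1*6)) = sqrt(-4025 + (11 + (1 - (5 + 3)))) = sqrt(-4025 + (11 + (1 - 1*8))) = sqrt(-4025 + (11 + (1 - 8))) = sqrt(-4025 + (11 - 7)) = sqrt(-4025 + 4) = sqrt(-4021) = I*sqrt(4021)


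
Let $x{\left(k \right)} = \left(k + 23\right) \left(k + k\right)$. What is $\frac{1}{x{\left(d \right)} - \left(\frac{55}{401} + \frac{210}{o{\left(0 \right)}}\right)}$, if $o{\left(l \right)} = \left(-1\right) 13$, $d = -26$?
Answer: $\frac{5213}{896723} \approx 0.0058134$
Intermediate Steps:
$o{\left(l \right)} = -13$
$x{\left(k \right)} = 2 k \left(23 + k\right)$ ($x{\left(k \right)} = \left(23 + k\right) 2 k = 2 k \left(23 + k\right)$)
$\frac{1}{x{\left(d \right)} - \left(\frac{55}{401} + \frac{210}{o{\left(0 \right)}}\right)} = \frac{1}{2 \left(-26\right) \left(23 - 26\right) - \left(- \frac{210}{13} + \frac{55}{401}\right)} = \frac{1}{2 \left(-26\right) \left(-3\right) - - \frac{83495}{5213}} = \frac{1}{156 + \left(\frac{210}{13} - \frac{55}{401}\right)} = \frac{1}{156 + \frac{83495}{5213}} = \frac{1}{\frac{896723}{5213}} = \frac{5213}{896723}$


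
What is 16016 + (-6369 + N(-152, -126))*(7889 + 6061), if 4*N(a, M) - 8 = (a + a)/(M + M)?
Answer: -621595988/7 ≈ -8.8799e+7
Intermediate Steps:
N(a, M) = 2 + a/(4*M) (N(a, M) = 2 + ((a + a)/(M + M))/4 = 2 + ((2*a)/((2*M)))/4 = 2 + ((2*a)*(1/(2*M)))/4 = 2 + (a/M)/4 = 2 + a/(4*M))
16016 + (-6369 + N(-152, -126))*(7889 + 6061) = 16016 + (-6369 + (2 + (¼)*(-152)/(-126)))*(7889 + 6061) = 16016 + (-6369 + (2 + (¼)*(-152)*(-1/126)))*13950 = 16016 + (-6369 + (2 + 19/63))*13950 = 16016 + (-6369 + 145/63)*13950 = 16016 - 401102/63*13950 = 16016 - 621708100/7 = -621595988/7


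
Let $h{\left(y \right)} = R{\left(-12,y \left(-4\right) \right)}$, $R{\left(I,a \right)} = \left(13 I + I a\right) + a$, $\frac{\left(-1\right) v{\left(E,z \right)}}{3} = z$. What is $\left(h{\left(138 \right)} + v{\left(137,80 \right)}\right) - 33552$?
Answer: $-27876$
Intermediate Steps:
$v{\left(E,z \right)} = - 3 z$
$R{\left(I,a \right)} = a + 13 I + I a$
$h{\left(y \right)} = -156 + 44 y$ ($h{\left(y \right)} = y \left(-4\right) + 13 \left(-12\right) - 12 y \left(-4\right) = - 4 y - 156 - 12 \left(- 4 y\right) = - 4 y - 156 + 48 y = -156 + 44 y$)
$\left(h{\left(138 \right)} + v{\left(137,80 \right)}\right) - 33552 = \left(\left(-156 + 44 \cdot 138\right) - 240\right) - 33552 = \left(\left(-156 + 6072\right) - 240\right) - 33552 = \left(5916 - 240\right) - 33552 = 5676 - 33552 = -27876$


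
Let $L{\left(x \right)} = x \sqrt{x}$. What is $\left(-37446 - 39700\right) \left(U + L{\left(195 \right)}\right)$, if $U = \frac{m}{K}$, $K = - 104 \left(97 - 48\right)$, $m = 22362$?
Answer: $\frac{431284713}{1274} - 15043470 \sqrt{195} \approx -2.0973 \cdot 10^{8}$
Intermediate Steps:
$L{\left(x \right)} = x^{\frac{3}{2}}$
$K = -5096$ ($K = \left(-104\right) 49 = -5096$)
$U = - \frac{11181}{2548}$ ($U = \frac{22362}{-5096} = 22362 \left(- \frac{1}{5096}\right) = - \frac{11181}{2548} \approx -4.3881$)
$\left(-37446 - 39700\right) \left(U + L{\left(195 \right)}\right) = \left(-37446 - 39700\right) \left(- \frac{11181}{2548} + 195^{\frac{3}{2}}\right) = - 77146 \left(- \frac{11181}{2548} + 195 \sqrt{195}\right) = \frac{431284713}{1274} - 15043470 \sqrt{195}$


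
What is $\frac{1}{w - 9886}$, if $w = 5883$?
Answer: $- \frac{1}{4003} \approx -0.00024981$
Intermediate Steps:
$\frac{1}{w - 9886} = \frac{1}{5883 - 9886} = \frac{1}{-4003} = - \frac{1}{4003}$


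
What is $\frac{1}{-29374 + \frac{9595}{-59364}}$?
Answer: $- \frac{59364}{1743767731} \approx -3.4044 \cdot 10^{-5}$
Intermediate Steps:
$\frac{1}{-29374 + \frac{9595}{-59364}} = \frac{1}{-29374 + 9595 \left(- \frac{1}{59364}\right)} = \frac{1}{-29374 - \frac{9595}{59364}} = \frac{1}{- \frac{1743767731}{59364}} = - \frac{59364}{1743767731}$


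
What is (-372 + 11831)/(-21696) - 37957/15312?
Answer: -20811985/6921024 ≈ -3.0071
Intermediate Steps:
(-372 + 11831)/(-21696) - 37957/15312 = 11459*(-1/21696) - 37957*1/15312 = -11459/21696 - 37957/15312 = -20811985/6921024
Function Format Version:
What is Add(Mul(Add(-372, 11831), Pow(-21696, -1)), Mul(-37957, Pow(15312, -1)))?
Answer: Rational(-20811985, 6921024) ≈ -3.0071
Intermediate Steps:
Add(Mul(Add(-372, 11831), Pow(-21696, -1)), Mul(-37957, Pow(15312, -1))) = Add(Mul(11459, Rational(-1, 21696)), Mul(-37957, Rational(1, 15312))) = Add(Rational(-11459, 21696), Rational(-37957, 15312)) = Rational(-20811985, 6921024)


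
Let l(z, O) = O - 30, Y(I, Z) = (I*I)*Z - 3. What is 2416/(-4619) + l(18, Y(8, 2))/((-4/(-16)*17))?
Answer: 1714148/78523 ≈ 21.830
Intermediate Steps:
Y(I, Z) = -3 + Z*I² (Y(I, Z) = I²*Z - 3 = Z*I² - 3 = -3 + Z*I²)
l(z, O) = -30 + O
2416/(-4619) + l(18, Y(8, 2))/((-4/(-16)*17)) = 2416/(-4619) + (-30 + (-3 + 2*8²))/((-4/(-16)*17)) = 2416*(-1/4619) + (-30 + (-3 + 2*64))/((-4*(-1/16)*17)) = -2416/4619 + (-30 + (-3 + 128))/(((¼)*17)) = -2416/4619 + (-30 + 125)/(17/4) = -2416/4619 + 95*(4/17) = -2416/4619 + 380/17 = 1714148/78523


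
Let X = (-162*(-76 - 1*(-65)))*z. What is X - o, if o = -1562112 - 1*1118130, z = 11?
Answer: 2699844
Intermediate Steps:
o = -2680242 (o = -1562112 - 1118130 = -2680242)
X = 19602 (X = -162*(-76 - 1*(-65))*11 = -162*(-76 + 65)*11 = -162*(-11)*11 = 1782*11 = 19602)
X - o = 19602 - 1*(-2680242) = 19602 + 2680242 = 2699844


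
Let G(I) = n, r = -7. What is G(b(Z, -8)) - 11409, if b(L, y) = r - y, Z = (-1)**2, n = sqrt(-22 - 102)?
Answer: -11409 + 2*I*sqrt(31) ≈ -11409.0 + 11.136*I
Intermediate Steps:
n = 2*I*sqrt(31) (n = sqrt(-124) = 2*I*sqrt(31) ≈ 11.136*I)
Z = 1
b(L, y) = -7 - y
G(I) = 2*I*sqrt(31)
G(b(Z, -8)) - 11409 = 2*I*sqrt(31) - 11409 = -11409 + 2*I*sqrt(31)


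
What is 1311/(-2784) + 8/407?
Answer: -170435/377696 ≈ -0.45125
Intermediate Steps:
1311/(-2784) + 8/407 = 1311*(-1/2784) + 8*(1/407) = -437/928 + 8/407 = -170435/377696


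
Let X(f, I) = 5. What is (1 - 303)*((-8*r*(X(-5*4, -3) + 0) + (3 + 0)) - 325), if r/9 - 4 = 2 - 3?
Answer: 423404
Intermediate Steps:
r = 27 (r = 36 + 9*(2 - 3) = 36 + 9*(-1) = 36 - 9 = 27)
(1 - 303)*((-8*r*(X(-5*4, -3) + 0) + (3 + 0)) - 325) = (1 - 303)*((-216*(5 + 0) + (3 + 0)) - 325) = -302*((-216*5 + 3) - 325) = -302*((-8*135 + 3) - 325) = -302*((-1080 + 3) - 325) = -302*(-1077 - 325) = -302*(-1402) = 423404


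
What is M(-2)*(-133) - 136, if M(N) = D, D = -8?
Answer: 928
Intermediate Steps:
M(N) = -8
M(-2)*(-133) - 136 = -8*(-133) - 136 = 1064 - 136 = 928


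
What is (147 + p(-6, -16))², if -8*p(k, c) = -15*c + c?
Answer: 14161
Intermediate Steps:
p(k, c) = 7*c/4 (p(k, c) = -(-15*c + c)/8 = -(-7)*c/4 = 7*c/4)
(147 + p(-6, -16))² = (147 + (7/4)*(-16))² = (147 - 28)² = 119² = 14161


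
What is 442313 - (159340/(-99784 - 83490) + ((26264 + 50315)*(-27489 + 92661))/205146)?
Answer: 1309616660882315/3133160667 ≈ 4.1799e+5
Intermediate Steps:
442313 - (159340/(-99784 - 83490) + ((26264 + 50315)*(-27489 + 92661))/205146) = 442313 - (159340/(-183274) + (76579*65172)*(1/205146)) = 442313 - (159340*(-1/183274) + 4990806588*(1/205146)) = 442313 - (-79670/91637 + 831801098/34191) = 442313 - 1*76221033220456/3133160667 = 442313 - 76221033220456/3133160667 = 1309616660882315/3133160667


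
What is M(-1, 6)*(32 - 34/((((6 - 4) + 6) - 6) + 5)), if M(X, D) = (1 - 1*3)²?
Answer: 760/7 ≈ 108.57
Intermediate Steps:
M(X, D) = 4 (M(X, D) = (1 - 3)² = (-2)² = 4)
M(-1, 6)*(32 - 34/((((6 - 4) + 6) - 6) + 5)) = 4*(32 - 34/((((6 - 4) + 6) - 6) + 5)) = 4*(32 - 34/(((2 + 6) - 6) + 5)) = 4*(32 - 34/((8 - 6) + 5)) = 4*(32 - 34/(2 + 5)) = 4*(32 - 34/7) = 4*(190/7) = 760/7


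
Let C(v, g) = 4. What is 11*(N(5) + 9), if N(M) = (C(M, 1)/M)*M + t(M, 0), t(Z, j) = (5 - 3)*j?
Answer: 143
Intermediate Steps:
t(Z, j) = 2*j
N(M) = 4 (N(M) = (4/M)*M + 2*0 = 4 + 0 = 4)
11*(N(5) + 9) = 11*(4 + 9) = 11*13 = 143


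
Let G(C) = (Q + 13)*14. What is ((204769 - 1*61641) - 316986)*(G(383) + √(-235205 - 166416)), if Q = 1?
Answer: -34076168 - 173858*I*√401621 ≈ -3.4076e+7 - 1.1018e+8*I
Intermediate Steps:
G(C) = 196 (G(C) = (1 + 13)*14 = 14*14 = 196)
((204769 - 1*61641) - 316986)*(G(383) + √(-235205 - 166416)) = ((204769 - 1*61641) - 316986)*(196 + √(-235205 - 166416)) = ((204769 - 61641) - 316986)*(196 + √(-401621)) = (143128 - 316986)*(196 + I*√401621) = -173858*(196 + I*√401621) = -34076168 - 173858*I*√401621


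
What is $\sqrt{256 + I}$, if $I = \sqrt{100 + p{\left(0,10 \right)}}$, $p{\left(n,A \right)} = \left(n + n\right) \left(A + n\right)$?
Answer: $\sqrt{266} \approx 16.31$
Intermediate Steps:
$p{\left(n,A \right)} = 2 n \left(A + n\right)$
$I = 10$ ($I = \sqrt{100 + 2 \cdot 0 \left(10 + 0\right)} = \sqrt{100 + 2 \cdot 0 \cdot 10} = \sqrt{100 + 0} = \sqrt{100} = 10$)
$\sqrt{256 + I} = \sqrt{256 + 10} = \sqrt{266}$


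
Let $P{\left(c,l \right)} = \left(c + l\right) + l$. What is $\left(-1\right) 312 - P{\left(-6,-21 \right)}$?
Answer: $-264$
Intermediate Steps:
$P{\left(c,l \right)} = c + 2 l$
$\left(-1\right) 312 - P{\left(-6,-21 \right)} = \left(-1\right) 312 - \left(-6 + 2 \left(-21\right)\right) = -312 - \left(-6 - 42\right) = -312 - -48 = -312 + 48 = -264$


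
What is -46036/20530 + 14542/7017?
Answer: -12243676/72029505 ≈ -0.16998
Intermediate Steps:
-46036/20530 + 14542/7017 = -46036*1/20530 + 14542*(1/7017) = -23018/10265 + 14542/7017 = -12243676/72029505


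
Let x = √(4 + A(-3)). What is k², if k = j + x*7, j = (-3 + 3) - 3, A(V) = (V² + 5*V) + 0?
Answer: (3 - 7*I*√2)² ≈ -89.0 - 59.397*I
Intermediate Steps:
A(V) = V² + 5*V
j = -3 (j = 0 - 3 = -3)
x = I*√2 (x = √(4 - 3*(5 - 3)) = √(4 - 3*2) = √(4 - 6) = √(-2) = I*√2 ≈ 1.4142*I)
k = -3 + 7*I*√2 (k = -3 + (I*√2)*7 = -3 + 7*I*√2 ≈ -3.0 + 9.8995*I)
k² = (-3 + 7*I*√2)²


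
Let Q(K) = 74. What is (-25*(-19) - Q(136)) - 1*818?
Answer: -417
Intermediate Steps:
(-25*(-19) - Q(136)) - 1*818 = (-25*(-19) - 1*74) - 1*818 = (475 - 74) - 818 = 401 - 818 = -417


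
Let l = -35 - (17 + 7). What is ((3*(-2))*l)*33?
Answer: 11682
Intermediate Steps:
l = -59 (l = -35 - 1*24 = -35 - 24 = -59)
((3*(-2))*l)*33 = ((3*(-2))*(-59))*33 = -6*(-59)*33 = 354*33 = 11682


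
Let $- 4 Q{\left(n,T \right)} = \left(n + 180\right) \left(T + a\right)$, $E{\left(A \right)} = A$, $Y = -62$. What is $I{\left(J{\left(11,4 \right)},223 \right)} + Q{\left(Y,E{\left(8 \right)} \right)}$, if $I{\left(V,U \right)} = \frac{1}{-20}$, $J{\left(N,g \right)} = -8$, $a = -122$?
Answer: $\frac{67259}{20} \approx 3362.9$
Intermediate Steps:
$Q{\left(n,T \right)} = - \frac{\left(-122 + T\right) \left(180 + n\right)}{4}$ ($Q{\left(n,T \right)} = - \frac{\left(n + 180\right) \left(T - 122\right)}{4} = - \frac{\left(180 + n\right) \left(-122 + T\right)}{4} = - \frac{\left(-122 + T\right) \left(180 + n\right)}{4}$)
$I{\left(V,U \right)} = - \frac{1}{20}$
$I{\left(J{\left(11,4 \right)},223 \right)} + Q{\left(Y,E{\left(8 \right)} \right)} = - \frac{1}{20} + \left(5490 - 360 + \frac{61}{2} \left(-62\right) - 2 \left(-62\right)\right) = - \frac{1}{20} + \left(5490 - 360 - 1891 + 124\right) = - \frac{1}{20} + 3363 = \frac{67259}{20}$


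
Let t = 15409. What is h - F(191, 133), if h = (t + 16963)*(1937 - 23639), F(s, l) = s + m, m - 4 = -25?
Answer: -702537314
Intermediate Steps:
m = -21 (m = 4 - 25 = -21)
F(s, l) = -21 + s (F(s, l) = s - 21 = -21 + s)
h = -702537144 (h = (15409 + 16963)*(1937 - 23639) = 32372*(-21702) = -702537144)
h - F(191, 133) = -702537144 - (-21 + 191) = -702537144 - 1*170 = -702537144 - 170 = -702537314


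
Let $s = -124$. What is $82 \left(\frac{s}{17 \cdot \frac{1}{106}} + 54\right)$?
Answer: $- \frac{1002532}{17} \approx -58973.0$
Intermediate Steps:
$82 \left(\frac{s}{17 \cdot \frac{1}{106}} + 54\right) = 82 \left(- \frac{124}{17 \cdot \frac{1}{106}} + 54\right) = 82 \left(- \frac{124}{\frac{17}{106}} + 54\right) = 82 \left(\left(-124\right) \frac{106}{17} + 54\right) = 82 \left(- \frac{13144}{17} + 54\right) = 82 \left(- \frac{12226}{17}\right) = - \frac{1002532}{17}$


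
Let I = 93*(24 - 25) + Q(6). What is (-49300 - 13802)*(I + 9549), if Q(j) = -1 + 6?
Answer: -597008022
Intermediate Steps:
Q(j) = 5
I = -88 (I = 93*(24 - 25) + 5 = 93*(-1) + 5 = -93 + 5 = -88)
(-49300 - 13802)*(I + 9549) = (-49300 - 13802)*(-88 + 9549) = -63102*9461 = -597008022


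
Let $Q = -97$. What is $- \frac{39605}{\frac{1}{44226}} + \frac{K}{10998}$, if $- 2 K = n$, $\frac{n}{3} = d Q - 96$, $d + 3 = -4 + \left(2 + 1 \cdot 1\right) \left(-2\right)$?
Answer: $- \frac{12842516593525}{7332} \approx -1.7516 \cdot 10^{9}$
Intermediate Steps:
$d = -13$ ($d = -3 + \left(-4 + \left(2 + 1 \cdot 1\right) \left(-2\right)\right) = -3 + \left(-4 + \left(2 + 1\right) \left(-2\right)\right) = -3 + \left(-4 + 3 \left(-2\right)\right) = -3 - 10 = -13$)
$n = 3495$ ($n = 3 \left(\left(-13\right) \left(-97\right) - 96\right) = 3 \left(1261 - 96\right) = 3 \cdot 1165 = 3495$)
$K = - \frac{3495}{2}$ ($K = \left(- \frac{1}{2}\right) 3495 = - \frac{3495}{2} \approx -1747.5$)
$- \frac{39605}{\frac{1}{44226}} + \frac{K}{10998} = - \frac{39605}{\frac{1}{44226}} - \frac{3495}{2 \cdot 10998} = - 39605 \frac{1}{\frac{1}{44226}} - \frac{1165}{7332} = \left(-39605\right) 44226 - \frac{1165}{7332} = -1751570730 - \frac{1165}{7332} = - \frac{12842516593525}{7332}$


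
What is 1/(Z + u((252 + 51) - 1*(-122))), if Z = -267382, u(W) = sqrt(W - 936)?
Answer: -267382/71493134435 - I*sqrt(511)/71493134435 ≈ -3.74e-6 - 3.1619e-10*I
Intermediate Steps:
u(W) = sqrt(-936 + W)
1/(Z + u((252 + 51) - 1*(-122))) = 1/(-267382 + sqrt(-936 + ((252 + 51) - 1*(-122)))) = 1/(-267382 + sqrt(-936 + (303 + 122))) = 1/(-267382 + sqrt(-936 + 425)) = 1/(-267382 + sqrt(-511)) = 1/(-267382 + I*sqrt(511))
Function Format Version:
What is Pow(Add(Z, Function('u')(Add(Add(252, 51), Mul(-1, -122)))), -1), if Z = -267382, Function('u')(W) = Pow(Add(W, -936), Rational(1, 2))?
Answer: Add(Rational(-267382, 71493134435), Mul(Rational(-1, 71493134435), I, Pow(511, Rational(1, 2)))) ≈ Add(-3.7400e-6, Mul(-3.1619e-10, I))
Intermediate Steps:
Function('u')(W) = Pow(Add(-936, W), Rational(1, 2))
Pow(Add(Z, Function('u')(Add(Add(252, 51), Mul(-1, -122)))), -1) = Pow(Add(-267382, Pow(Add(-936, Add(Add(252, 51), Mul(-1, -122))), Rational(1, 2))), -1) = Pow(Add(-267382, Pow(Add(-936, Add(303, 122)), Rational(1, 2))), -1) = Pow(Add(-267382, Pow(Add(-936, 425), Rational(1, 2))), -1) = Pow(Add(-267382, Pow(-511, Rational(1, 2))), -1) = Pow(Add(-267382, Mul(I, Pow(511, Rational(1, 2)))), -1)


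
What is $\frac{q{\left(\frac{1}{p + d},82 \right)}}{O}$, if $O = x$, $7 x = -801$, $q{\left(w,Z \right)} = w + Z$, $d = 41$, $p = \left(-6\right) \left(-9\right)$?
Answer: $- \frac{18179}{25365} \approx -0.7167$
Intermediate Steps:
$p = 54$
$q{\left(w,Z \right)} = Z + w$
$x = - \frac{801}{7}$ ($x = \frac{1}{7} \left(-801\right) = - \frac{801}{7} \approx -114.43$)
$O = - \frac{801}{7} \approx -114.43$
$\frac{q{\left(\frac{1}{p + d},82 \right)}}{O} = \frac{82 + \frac{1}{54 + 41}}{- \frac{801}{7}} = \left(82 + \frac{1}{95}\right) \left(- \frac{7}{801}\right) = \frac{7791}{95} \left(- \frac{7}{801}\right) = - \frac{18179}{25365}$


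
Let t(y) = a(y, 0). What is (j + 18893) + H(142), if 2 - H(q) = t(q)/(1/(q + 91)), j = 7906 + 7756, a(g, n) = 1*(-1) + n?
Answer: 34790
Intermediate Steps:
a(g, n) = -1 + n
t(y) = -1 (t(y) = -1 + 0 = -1)
j = 15662
H(q) = 93 + q (H(q) = 2 - (-1)/(1/(q + 91)) = 2 - (-1)/(1/(91 + q)) = 2 - (-1)*(91 + q) = 2 - (-91 - q) = 2 + (91 + q) = 93 + q)
(j + 18893) + H(142) = (15662 + 18893) + (93 + 142) = 34555 + 235 = 34790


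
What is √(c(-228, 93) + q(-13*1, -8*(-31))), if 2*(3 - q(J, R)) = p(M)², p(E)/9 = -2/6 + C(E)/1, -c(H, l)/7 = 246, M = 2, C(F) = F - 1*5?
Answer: 3*I*√241 ≈ 46.573*I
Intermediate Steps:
C(F) = -5 + F (C(F) = F - 5 = -5 + F)
c(H, l) = -1722 (c(H, l) = -7*246 = -1722)
p(E) = -48 + 9*E (p(E) = 9*(-2/6 + (-5 + E)/1) = 9*(-2*⅙ + (-5 + E)*1) = 9*(-⅓ + (-5 + E)) = 9*(-16/3 + E) = -48 + 9*E)
q(J, R) = -447 (q(J, R) = 3 - (-48 + 9*2)²/2 = 3 - (-48 + 18)²/2 = 3 - ½*(-30)² = 3 - ½*900 = 3 - 450 = -447)
√(c(-228, 93) + q(-13*1, -8*(-31))) = √(-1722 - 447) = √(-2169) = 3*I*√241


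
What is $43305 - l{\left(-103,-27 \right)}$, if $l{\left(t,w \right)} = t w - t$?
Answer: $40421$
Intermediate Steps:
$l{\left(t,w \right)} = - t + t w$
$43305 - l{\left(-103,-27 \right)} = 43305 - - 103 \left(-1 - 27\right) = 43305 - \left(-103\right) \left(-28\right) = 43305 - 2884 = 40421$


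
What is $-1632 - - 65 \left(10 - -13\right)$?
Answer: $-137$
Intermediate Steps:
$-1632 - - 65 \left(10 - -13\right) = -1632 - - 65 \left(10 + 13\right) = -1632 - \left(-65\right) 23 = -1632 - -1495 = -1632 + 1495 = -137$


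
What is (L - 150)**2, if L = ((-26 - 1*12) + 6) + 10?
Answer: 29584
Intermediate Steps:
L = -22 (L = ((-26 - 12) + 6) + 10 = (-38 + 6) + 10 = -32 + 10 = -22)
(L - 150)**2 = (-22 - 150)**2 = (-172)**2 = 29584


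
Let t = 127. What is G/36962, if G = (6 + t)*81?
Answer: 10773/36962 ≈ 0.29146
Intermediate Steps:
G = 10773 (G = (6 + 127)*81 = 133*81 = 10773)
G/36962 = 10773/36962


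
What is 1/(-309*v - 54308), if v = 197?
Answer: -1/115181 ≈ -8.6820e-6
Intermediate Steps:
1/(-309*v - 54308) = 1/(-309*197 - 54308) = 1/(-60873 - 54308) = 1/(-115181) = -1/115181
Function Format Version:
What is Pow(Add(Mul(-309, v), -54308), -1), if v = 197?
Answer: Rational(-1, 115181) ≈ -8.6820e-6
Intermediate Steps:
Pow(Add(Mul(-309, v), -54308), -1) = Pow(Add(Mul(-309, 197), -54308), -1) = Pow(Add(-60873, -54308), -1) = Pow(-115181, -1) = Rational(-1, 115181)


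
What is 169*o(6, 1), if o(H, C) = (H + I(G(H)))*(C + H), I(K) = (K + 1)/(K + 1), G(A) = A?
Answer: 8281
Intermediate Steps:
I(K) = 1 (I(K) = (1 + K)/(1 + K) = 1)
o(H, C) = (1 + H)*(C + H) (o(H, C) = (H + 1)*(C + H) = (1 + H)*(C + H))
169*o(6, 1) = 169*(1 + 6 + 6² + 1*6) = 169*(1 + 6 + 36 + 6) = 169*49 = 8281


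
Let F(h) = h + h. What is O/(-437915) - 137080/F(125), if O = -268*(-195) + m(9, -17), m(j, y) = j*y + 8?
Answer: -1200848339/2189575 ≈ -548.44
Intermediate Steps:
m(j, y) = 8 + j*y
O = 52115 (O = -268*(-195) + (8 + 9*(-17)) = 52260 + (8 - 153) = 52260 - 145 = 52115)
F(h) = 2*h
O/(-437915) - 137080/F(125) = 52115/(-437915) - 137080/(2*125) = 52115*(-1/437915) - 137080/250 = -10423/87583 - 137080*1/250 = -10423/87583 - 13708/25 = -1200848339/2189575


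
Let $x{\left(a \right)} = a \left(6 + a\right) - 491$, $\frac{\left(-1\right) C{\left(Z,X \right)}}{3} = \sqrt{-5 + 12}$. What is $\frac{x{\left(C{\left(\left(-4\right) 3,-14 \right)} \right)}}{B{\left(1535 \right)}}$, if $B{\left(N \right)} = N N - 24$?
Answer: $- \frac{428}{2356201} - \frac{18 \sqrt{7}}{2356201} \approx -0.00020186$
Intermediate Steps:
$C{\left(Z,X \right)} = - 3 \sqrt{7}$ ($C{\left(Z,X \right)} = - 3 \sqrt{-5 + 12} = - 3 \sqrt{7}$)
$B{\left(N \right)} = -24 + N^{2}$ ($B{\left(N \right)} = N^{2} - 24 = -24 + N^{2}$)
$x{\left(a \right)} = -491 + a \left(6 + a\right)$
$\frac{x{\left(C{\left(\left(-4\right) 3,-14 \right)} \right)}}{B{\left(1535 \right)}} = \frac{-491 + \left(- 3 \sqrt{7}\right)^{2} + 6 \left(- 3 \sqrt{7}\right)}{-24 + 1535^{2}} = \frac{-491 + 63 - 18 \sqrt{7}}{-24 + 2356225} = \frac{-428 - 18 \sqrt{7}}{2356201} = \left(-428 - 18 \sqrt{7}\right) \frac{1}{2356201} = - \frac{428}{2356201} - \frac{18 \sqrt{7}}{2356201}$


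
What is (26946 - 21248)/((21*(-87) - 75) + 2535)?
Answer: 5698/633 ≈ 9.0016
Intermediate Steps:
(26946 - 21248)/((21*(-87) - 75) + 2535) = 5698/((-1827 - 75) + 2535) = 5698/(-1902 + 2535) = 5698/633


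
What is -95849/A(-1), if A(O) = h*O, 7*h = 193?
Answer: 670943/193 ≈ 3476.4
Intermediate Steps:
h = 193/7 (h = (⅐)*193 = 193/7 ≈ 27.571)
A(O) = 193*O/7
-95849/A(-1) = -95849/((193/7)*(-1)) = -95849/(-193/7) = -95849*(-7/193) = 670943/193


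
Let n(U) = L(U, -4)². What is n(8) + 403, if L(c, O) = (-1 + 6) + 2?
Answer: 452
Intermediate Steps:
L(c, O) = 7 (L(c, O) = 5 + 2 = 7)
n(U) = 49 (n(U) = 7² = 49)
n(8) + 403 = 49 + 403 = 452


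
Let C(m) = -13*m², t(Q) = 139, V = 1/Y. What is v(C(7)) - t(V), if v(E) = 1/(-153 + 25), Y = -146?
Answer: -17793/128 ≈ -139.01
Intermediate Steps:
V = -1/146 (V = 1/(-146) = -1/146 ≈ -0.0068493)
v(E) = -1/128 (v(E) = 1/(-128) = -1/128)
v(C(7)) - t(V) = -1/128 - 1*139 = -1/128 - 139 = -17793/128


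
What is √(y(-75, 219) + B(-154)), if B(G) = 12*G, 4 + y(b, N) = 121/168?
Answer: I*√13062630/84 ≈ 43.026*I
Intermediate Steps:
y(b, N) = -551/168 (y(b, N) = -4 + 121/168 = -551/168)
√(y(-75, 219) + B(-154)) = √(-551/168 + 12*(-154)) = √(-551/168 - 1848) = √(-311015/168) = I*√13062630/84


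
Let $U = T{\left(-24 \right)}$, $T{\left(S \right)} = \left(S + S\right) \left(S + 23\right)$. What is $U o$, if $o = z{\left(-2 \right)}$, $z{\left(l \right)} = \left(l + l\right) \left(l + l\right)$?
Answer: $768$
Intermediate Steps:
$T{\left(S \right)} = 2 S \left(23 + S\right)$
$U = 48$ ($U = 2 \left(-24\right) \left(23 - 24\right) = 2 \left(-24\right) \left(-1\right) = 48$)
$z{\left(l \right)} = 4 l^{2}$ ($z{\left(l \right)} = 2 l 2 l = 4 l^{2}$)
$o = 16$ ($o = 4 \left(-2\right)^{2} = 4 \cdot 4 = 16$)
$U o = 48 \cdot 16 = 768$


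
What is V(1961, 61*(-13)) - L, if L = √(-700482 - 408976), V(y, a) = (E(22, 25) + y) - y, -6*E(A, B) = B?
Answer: -25/6 - 7*I*√22642 ≈ -4.1667 - 1053.3*I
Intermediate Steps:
E(A, B) = -B/6
V(y, a) = -25/6 (V(y, a) = (-⅙*25 + y) - y = (-25/6 + y) - y = -25/6)
L = 7*I*√22642 (L = √(-1109458) = 7*I*√22642 ≈ 1053.3*I)
V(1961, 61*(-13)) - L = -25/6 - 7*I*√22642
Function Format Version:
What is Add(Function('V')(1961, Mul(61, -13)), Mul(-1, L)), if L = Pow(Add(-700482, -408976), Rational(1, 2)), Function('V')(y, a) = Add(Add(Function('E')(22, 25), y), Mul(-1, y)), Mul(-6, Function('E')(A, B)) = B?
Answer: Add(Rational(-25, 6), Mul(-7, I, Pow(22642, Rational(1, 2)))) ≈ Add(-4.1667, Mul(-1053.3, I))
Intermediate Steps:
Function('E')(A, B) = Mul(Rational(-1, 6), B)
Function('V')(y, a) = Rational(-25, 6) (Function('V')(y, a) = Add(Add(Mul(Rational(-1, 6), 25), y), Mul(-1, y)) = Add(Add(Rational(-25, 6), y), Mul(-1, y)) = Rational(-25, 6))
L = Mul(7, I, Pow(22642, Rational(1, 2))) (L = Pow(-1109458, Rational(1, 2)) = Mul(7, I, Pow(22642, Rational(1, 2))) ≈ Mul(1053.3, I))
Add(Function('V')(1961, Mul(61, -13)), Mul(-1, L)) = Add(Rational(-25, 6), Mul(-1, Mul(7, I, Pow(22642, Rational(1, 2))))) = Add(Rational(-25, 6), Mul(-7, I, Pow(22642, Rational(1, 2))))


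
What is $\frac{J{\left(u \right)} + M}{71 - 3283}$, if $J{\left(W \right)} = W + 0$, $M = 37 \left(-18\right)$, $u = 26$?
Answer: $\frac{160}{803} \approx 0.19925$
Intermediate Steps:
$M = -666$
$J{\left(W \right)} = W$
$\frac{J{\left(u \right)} + M}{71 - 3283} = \frac{26 - 666}{71 - 3283} = - \frac{640}{-3212} = \left(-640\right) \left(- \frac{1}{3212}\right) = \frac{160}{803}$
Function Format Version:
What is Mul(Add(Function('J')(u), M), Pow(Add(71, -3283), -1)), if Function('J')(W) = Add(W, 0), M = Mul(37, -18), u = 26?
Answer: Rational(160, 803) ≈ 0.19925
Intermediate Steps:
M = -666
Function('J')(W) = W
Mul(Add(Function('J')(u), M), Pow(Add(71, -3283), -1)) = Mul(Add(26, -666), Pow(Add(71, -3283), -1)) = Mul(-640, Pow(-3212, -1)) = Mul(-640, Rational(-1, 3212)) = Rational(160, 803)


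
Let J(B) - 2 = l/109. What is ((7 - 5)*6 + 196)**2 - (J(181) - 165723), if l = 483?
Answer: 22778882/109 ≈ 2.0898e+5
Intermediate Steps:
J(B) = 701/109 (J(B) = 2 + 483/109 = 701/109)
((7 - 5)*6 + 196)**2 - (J(181) - 165723) = ((7 - 5)*6 + 196)**2 - (701/109 - 165723) = (2*6 + 196)**2 - 1*(-18063106/109) = (12 + 196)**2 + 18063106/109 = 208**2 + 18063106/109 = 43264 + 18063106/109 = 22778882/109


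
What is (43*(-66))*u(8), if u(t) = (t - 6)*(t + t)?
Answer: -90816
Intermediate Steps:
u(t) = 2*t*(-6 + t) (u(t) = (-6 + t)*(2*t) = 2*t*(-6 + t))
(43*(-66))*u(8) = (43*(-66))*(2*8*(-6 + 8)) = -5676*8*2 = -2838*32 = -90816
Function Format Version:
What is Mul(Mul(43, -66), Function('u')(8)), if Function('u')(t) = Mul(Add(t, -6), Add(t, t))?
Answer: -90816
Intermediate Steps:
Function('u')(t) = Mul(2, t, Add(-6, t)) (Function('u')(t) = Mul(Add(-6, t), Mul(2, t)) = Mul(2, t, Add(-6, t)))
Mul(Mul(43, -66), Function('u')(8)) = Mul(Mul(43, -66), Mul(2, 8, Add(-6, 8))) = Mul(-2838, Mul(2, 8, 2)) = Mul(-2838, 32) = -90816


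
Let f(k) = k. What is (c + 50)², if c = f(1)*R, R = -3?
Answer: 2209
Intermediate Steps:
c = -3 (c = 1*(-3) = -3)
(c + 50)² = (-3 + 50)² = 47² = 2209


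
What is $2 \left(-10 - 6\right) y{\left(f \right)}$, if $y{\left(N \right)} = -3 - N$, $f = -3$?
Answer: $0$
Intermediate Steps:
$2 \left(-10 - 6\right) y{\left(f \right)} = 2 \left(-10 - 6\right) \left(-3 - -3\right) = 2 \left(-16\right) \left(-3 + 3\right) = \left(-32\right) 0 = 0$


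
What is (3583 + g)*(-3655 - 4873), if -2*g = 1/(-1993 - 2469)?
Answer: -68170045476/2231 ≈ -3.0556e+7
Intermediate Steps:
g = 1/8924 (g = -1/(2*(-1993 - 2469)) = -1/2/(-4462) = -1/2*(-1/4462) = 1/8924 ≈ 0.00011206)
(3583 + g)*(-3655 - 4873) = (3583 + 1/8924)*(-3655 - 4873) = (31974693/8924)*(-8528) = -68170045476/2231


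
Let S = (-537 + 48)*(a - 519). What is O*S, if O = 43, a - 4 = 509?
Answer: 126162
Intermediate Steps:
a = 513 (a = 4 + 509 = 513)
S = 2934 (S = (-537 + 48)*(513 - 519) = -489*(-6) = 2934)
O*S = 43*2934 = 126162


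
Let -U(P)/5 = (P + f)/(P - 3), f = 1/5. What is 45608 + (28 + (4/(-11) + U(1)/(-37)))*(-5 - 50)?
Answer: 1631421/37 ≈ 44092.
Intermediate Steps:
f = ⅕ (f = 1*(⅕) = ⅕ ≈ 0.20000)
U(P) = -5*(⅕ + P)/(-3 + P) (U(P) = -5*(P + ⅕)/(P - 3) = -5*(⅕ + P)/(-3 + P))
45608 + (28 + (4/(-11) + U(1)/(-37)))*(-5 - 50) = 45608 + (28 + (4/(-11) + ((-1 - 5*1)/(-3 + 1))/(-37)))*(-5 - 50) = 45608 + (28 + (4*(-1/11) + ((-1 - 5)/(-2))*(-1/37)))*(-55) = 45608 + (28 + (-4/11 - ½*(-6)*(-1/37)))*(-55) = 45608 + (28 + (-4/11 + 3*(-1/37)))*(-55) = 45608 + (28 + (-4/11 - 3/37))*(-55) = 45608 + (28 - 181/407)*(-55) = 45608 + (11215/407)*(-55) = 45608 - 56075/37 = 1631421/37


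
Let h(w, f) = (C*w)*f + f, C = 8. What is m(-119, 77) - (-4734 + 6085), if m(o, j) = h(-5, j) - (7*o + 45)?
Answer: -3566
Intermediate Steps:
h(w, f) = f + 8*f*w (h(w, f) = (8*w)*f + f = 8*f*w + f = f + 8*f*w)
m(o, j) = -45 - 39*j - 7*o (m(o, j) = j*(1 + 8*(-5)) - (7*o + 45) = j*(1 - 40) - (45 + 7*o) = j*(-39) + (-45 - 7*o) = -39*j + (-45 - 7*o) = -45 - 39*j - 7*o)
m(-119, 77) - (-4734 + 6085) = (-45 - 39*77 - 7*(-119)) - (-4734 + 6085) = (-45 - 3003 + 833) - 1*1351 = -2215 - 1351 = -3566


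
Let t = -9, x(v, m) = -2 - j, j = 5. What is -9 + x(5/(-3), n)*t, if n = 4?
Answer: 54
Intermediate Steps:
x(v, m) = -7 (x(v, m) = -2 - 1*5 = -2 - 5 = -7)
-9 + x(5/(-3), n)*t = -9 - 7*(-9) = -9 + 63 = 54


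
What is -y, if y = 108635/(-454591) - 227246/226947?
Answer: 127958373731/103168063677 ≈ 1.2403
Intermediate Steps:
y = -127958373731/103168063677 (y = 108635*(-1/454591) - 227246*1/226947 = -108635/454591 - 227246/226947 = -127958373731/103168063677 ≈ -1.2403)
-y = -1*(-127958373731/103168063677) = 127958373731/103168063677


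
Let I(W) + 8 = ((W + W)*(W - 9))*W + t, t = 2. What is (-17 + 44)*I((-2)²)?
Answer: -4482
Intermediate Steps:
I(W) = -6 + 2*W²*(-9 + W) (I(W) = -8 + (((W + W)*(W - 9))*W + 2) = -8 + (((2*W)*(-9 + W))*W + 2) = -8 + ((2*W*(-9 + W))*W + 2) = -8 + (2*W²*(-9 + W) + 2) = -8 + (2 + 2*W²*(-9 + W)) = -6 + 2*W²*(-9 + W))
(-17 + 44)*I((-2)²) = (-17 + 44)*(-6 - 18*((-2)²)² + 2*((-2)²)³) = 27*(-6 - 18*4² + 2*4³) = 27*(-6 - 18*16 + 2*64) = 27*(-6 - 288 + 128) = 27*(-166) = -4482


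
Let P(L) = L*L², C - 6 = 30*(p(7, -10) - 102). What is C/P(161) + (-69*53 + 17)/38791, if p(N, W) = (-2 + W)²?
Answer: -15141633434/161885743271 ≈ -0.093533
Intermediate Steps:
C = 1266 (C = 6 + 30*((-2 - 10)² - 102) = 6 + 30*((-12)² - 102) = 6 + 30*(144 - 102) = 6 + 30*42 = 6 + 1260 = 1266)
P(L) = L³
C/P(161) + (-69*53 + 17)/38791 = 1266/(161³) + (-69*53 + 17)/38791 = 1266/4173281 + (-3657 + 17)*(1/38791) = 1266*(1/4173281) - 3640*1/38791 = 1266/4173281 - 3640/38791 = -15141633434/161885743271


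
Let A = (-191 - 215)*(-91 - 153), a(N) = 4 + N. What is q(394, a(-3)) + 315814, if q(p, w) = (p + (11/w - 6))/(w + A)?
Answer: 31286114309/99065 ≈ 3.1581e+5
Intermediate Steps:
A = 99064 (A = -406*(-244) = 99064)
q(p, w) = (-6 + p + 11/w)/(99064 + w) (q(p, w) = (p + (11/w - 6))/(w + 99064) = (p + (-6 + 11/w))/(99064 + w) = (-6 + p + 11/w)/(99064 + w))
q(394, a(-3)) + 315814 = (11 - 6*(4 - 3) + 394*(4 - 3))/((4 - 3)*(99064 + (4 - 3))) + 315814 = (11 - 6*1 + 394*1)/(1*(99064 + 1)) + 315814 = 1*(11 - 6 + 394)/99065 + 315814 = 1*(1/99065)*399 + 315814 = 399/99065 + 315814 = 31286114309/99065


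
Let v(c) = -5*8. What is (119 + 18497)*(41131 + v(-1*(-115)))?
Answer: 764950056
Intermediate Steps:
v(c) = -40
(119 + 18497)*(41131 + v(-1*(-115))) = (119 + 18497)*(41131 - 40) = 18616*41091 = 764950056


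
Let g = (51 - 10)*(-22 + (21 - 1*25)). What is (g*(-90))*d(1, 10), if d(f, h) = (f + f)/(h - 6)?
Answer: 47970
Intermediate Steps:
d(f, h) = 2*f/(-6 + h) (d(f, h) = (2*f)/(-6 + h) = 2*f/(-6 + h))
g = -1066 (g = 41*(-22 + (21 - 25)) = 41*(-22 - 4) = 41*(-26) = -1066)
(g*(-90))*d(1, 10) = (-1066*(-90))*(2*1/(-6 + 10)) = 95940*(2*1/4) = 95940*(2*1*(¼)) = 95940*(½) = 47970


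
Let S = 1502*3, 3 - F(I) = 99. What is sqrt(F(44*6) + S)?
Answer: 21*sqrt(10) ≈ 66.408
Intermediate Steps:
F(I) = -96 (F(I) = 3 - 1*99 = 3 - 99 = -96)
S = 4506
sqrt(F(44*6) + S) = sqrt(-96 + 4506) = sqrt(4410) = 21*sqrt(10)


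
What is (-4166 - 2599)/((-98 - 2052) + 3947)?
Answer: -2255/599 ≈ -3.7646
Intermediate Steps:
(-4166 - 2599)/((-98 - 2052) + 3947) = -6765/(-2150 + 3947) = -6765/1797 = -6765*1/1797 = -2255/599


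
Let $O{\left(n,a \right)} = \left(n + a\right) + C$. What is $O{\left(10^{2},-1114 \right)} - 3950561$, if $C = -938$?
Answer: $-3952513$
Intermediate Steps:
$O{\left(n,a \right)} = -938 + a + n$ ($O{\left(n,a \right)} = \left(n + a\right) - 938 = \left(a + n\right) - 938 = -938 + a + n$)
$O{\left(10^{2},-1114 \right)} - 3950561 = \left(-938 - 1114 + 10^{2}\right) - 3950561 = \left(-938 - 1114 + 100\right) - 3950561 = -1952 - 3950561 = -3952513$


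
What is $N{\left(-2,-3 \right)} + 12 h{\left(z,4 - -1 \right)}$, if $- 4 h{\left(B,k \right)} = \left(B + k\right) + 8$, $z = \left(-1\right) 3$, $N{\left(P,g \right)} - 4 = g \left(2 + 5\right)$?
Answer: $-47$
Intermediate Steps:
$N{\left(P,g \right)} = 4 + 7 g$ ($N{\left(P,g \right)} = 4 + g \left(2 + 5\right) = 4 + g 7 = 4 + 7 g$)
$z = -3$
$h{\left(B,k \right)} = -2 - \frac{B}{4} - \frac{k}{4}$ ($h{\left(B,k \right)} = - \frac{\left(B + k\right) + 8}{4} = - \frac{8 + B + k}{4} = -2 - \frac{B}{4} - \frac{k}{4}$)
$N{\left(-2,-3 \right)} + 12 h{\left(z,4 - -1 \right)} = \left(4 + 7 \left(-3\right)\right) + 12 \left(-2 - - \frac{3}{4} - \frac{4 - -1}{4}\right) = \left(4 - 21\right) + 12 \left(-2 + \frac{3}{4} - \frac{4 + 1}{4}\right) = -17 + 12 \left(-2 + \frac{3}{4} - \frac{5}{4}\right) = -17 + 12 \left(- \frac{5}{2}\right) = -17 - 30 = -47$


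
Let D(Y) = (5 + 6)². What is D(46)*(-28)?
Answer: -3388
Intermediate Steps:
D(Y) = 121 (D(Y) = 11² = 121)
D(46)*(-28) = 121*(-28) = -3388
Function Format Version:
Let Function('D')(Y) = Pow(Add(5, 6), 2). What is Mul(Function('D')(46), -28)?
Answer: -3388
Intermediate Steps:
Function('D')(Y) = 121 (Function('D')(Y) = Pow(11, 2) = 121)
Mul(Function('D')(46), -28) = Mul(121, -28) = -3388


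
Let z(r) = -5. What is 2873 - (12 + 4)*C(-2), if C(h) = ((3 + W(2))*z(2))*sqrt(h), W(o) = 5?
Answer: 2873 + 640*I*sqrt(2) ≈ 2873.0 + 905.1*I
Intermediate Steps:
C(h) = -40*sqrt(h) (C(h) = ((3 + 5)*(-5))*sqrt(h) = (8*(-5))*sqrt(h) = -40*sqrt(h))
2873 - (12 + 4)*C(-2) = 2873 - (12 + 4)*(-40*I*sqrt(2)) = 2873 - 16*(-40*I*sqrt(2)) = 2873 - (-640)*I*sqrt(2) = 2873 + 640*I*sqrt(2)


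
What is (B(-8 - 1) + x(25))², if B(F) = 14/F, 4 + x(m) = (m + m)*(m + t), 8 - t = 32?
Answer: 160000/81 ≈ 1975.3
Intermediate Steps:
t = -24 (t = 8 - 1*32 = 8 - 32 = -24)
x(m) = -4 + 2*m*(-24 + m) (x(m) = -4 + (m + m)*(m - 24) = -4 + (2*m)*(-24 + m) = -4 + 2*m*(-24 + m))
(B(-8 - 1) + x(25))² = (14/(-8 - 1) + (-4 - 48*25 + 2*25²))² = (14/(-9) + (-4 - 1200 + 2*625))² = (14*(-⅑) + (-4 - 1200 + 1250))² = (-14/9 + 46)² = (400/9)² = 160000/81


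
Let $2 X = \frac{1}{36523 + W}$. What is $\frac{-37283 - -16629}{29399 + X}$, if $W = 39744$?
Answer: $- \frac{3150437236}{4484347067} \approx -0.70254$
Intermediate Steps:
$X = \frac{1}{152534}$ ($X = \frac{1}{2 \left(36523 + 39744\right)} = \frac{1}{2 \cdot 76267} = \frac{1}{2} \cdot \frac{1}{76267} = \frac{1}{152534} \approx 6.5559 \cdot 10^{-6}$)
$\frac{-37283 - -16629}{29399 + X} = \frac{-37283 - -16629}{29399 + \frac{1}{152534}} = \frac{-37283 + 16629}{\frac{4484347067}{152534}} = \left(-20654\right) \frac{152534}{4484347067} = - \frac{3150437236}{4484347067}$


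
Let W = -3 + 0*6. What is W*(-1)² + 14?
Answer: 11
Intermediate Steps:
W = -3 (W = -3 + 0 = -3)
W*(-1)² + 14 = -3*(-1)² + 14 = -3*1 + 14 = -3 + 14 = 11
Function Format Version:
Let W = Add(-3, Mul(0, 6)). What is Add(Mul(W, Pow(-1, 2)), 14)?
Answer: 11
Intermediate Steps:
W = -3 (W = Add(-3, 0) = -3)
Add(Mul(W, Pow(-1, 2)), 14) = Add(Mul(-3, Pow(-1, 2)), 14) = Add(Mul(-3, 1), 14) = Add(-3, 14) = 11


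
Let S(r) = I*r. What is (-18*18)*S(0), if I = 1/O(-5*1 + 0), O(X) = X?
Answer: 0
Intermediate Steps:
I = -⅕ (I = 1/(-5*1 + 0) = 1/(-5 + 0) = 1/(-5) = -⅕ ≈ -0.20000)
S(r) = -r/5
(-18*18)*S(0) = (-18*18)*(-⅕*0) = -324*0 = 0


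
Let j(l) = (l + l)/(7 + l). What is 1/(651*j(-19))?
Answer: 2/4123 ≈ 0.00048508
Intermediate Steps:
j(l) = 2*l/(7 + l) (j(l) = (2*l)/(7 + l) = 2*l/(7 + l))
1/(651*j(-19)) = 1/(651*((2*(-19)/(7 - 19)))) = 1/(651*((2*(-19)/(-12)))) = 1/(651*((2*(-19)*(-1/12)))) = 1/(651*(19/6)) = (1/651)*(6/19) = 2/4123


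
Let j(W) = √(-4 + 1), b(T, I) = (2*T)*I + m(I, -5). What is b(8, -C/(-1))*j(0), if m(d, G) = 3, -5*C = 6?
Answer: -81*I*√3/5 ≈ -28.059*I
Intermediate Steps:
C = -6/5 (C = -⅕*6 = -6/5 ≈ -1.2000)
b(T, I) = 3 + 2*I*T (b(T, I) = (2*T)*I + 3 = 2*I*T + 3 = 3 + 2*I*T)
j(W) = I*√3 (j(W) = √(-3) = I*√3)
b(8, -C/(-1))*j(0) = (3 + 2*(-(-6)/(5*(-1)))*8)*(I*√3) = (3 + 2*(-(-6)*(-1)/5)*8)*(I*√3) = (3 + 2*(-1*6/5)*8)*(I*√3) = (3 + 2*(-6/5)*8)*(I*√3) = (3 - 96/5)*(I*√3) = -81*I*√3/5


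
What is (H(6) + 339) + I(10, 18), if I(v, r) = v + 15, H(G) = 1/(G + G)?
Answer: 4369/12 ≈ 364.08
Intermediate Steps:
H(G) = 1/(2*G)
I(v, r) = 15 + v
(H(6) + 339) + I(10, 18) = ((½)/6 + 339) + (15 + 10) = ((½)*(⅙) + 339) + 25 = (1/12 + 339) + 25 = 4069/12 + 25 = 4369/12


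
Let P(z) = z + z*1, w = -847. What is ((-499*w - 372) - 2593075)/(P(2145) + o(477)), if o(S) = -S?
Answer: -723598/1271 ≈ -569.31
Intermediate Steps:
P(z) = 2*z (P(z) = z + z = 2*z)
((-499*w - 372) - 2593075)/(P(2145) + o(477)) = ((-499*(-847) - 372) - 2593075)/(2*2145 - 1*477) = ((422653 - 372) - 2593075)/(4290 - 477) = (422281 - 2593075)/3813 = -2170794*1/3813 = -723598/1271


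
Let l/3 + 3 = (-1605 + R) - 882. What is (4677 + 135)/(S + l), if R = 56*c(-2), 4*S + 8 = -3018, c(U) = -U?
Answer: -9624/15781 ≈ -0.60985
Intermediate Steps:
S = -1513/2 (S = -2 + (1/4)*(-3018) = -2 - 1509/2 = -1513/2 ≈ -756.50)
R = 112 (R = 56*(-1*(-2)) = 56*2 = 112)
l = -7134 (l = -9 + 3*((-1605 + 112) - 882) = -9 + 3*(-1493 - 882) = -9 + 3*(-2375) = -9 - 7125 = -7134)
(4677 + 135)/(S + l) = (4677 + 135)/(-1513/2 - 7134) = 4812/(-15781/2) = 4812*(-2/15781) = -9624/15781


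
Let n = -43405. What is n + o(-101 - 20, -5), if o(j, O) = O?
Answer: -43410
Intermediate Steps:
n + o(-101 - 20, -5) = -43405 - 5 = -43410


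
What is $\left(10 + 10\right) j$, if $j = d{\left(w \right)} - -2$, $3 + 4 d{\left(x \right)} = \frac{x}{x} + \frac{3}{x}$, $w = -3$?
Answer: $25$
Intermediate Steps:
$d{\left(x \right)} = - \frac{1}{2} + \frac{3}{4 x}$ ($d{\left(x \right)} = - \frac{3}{4} + \frac{\frac{x}{x} + \frac{3}{x}}{4} = - \frac{3}{4} + \frac{1 + \frac{3}{x}}{4} = - \frac{3}{4} + \left(\frac{1}{4} + \frac{3}{4 x}\right) = - \frac{1}{2} + \frac{3}{4 x}$)
$j = \frac{5}{4}$ ($j = \frac{3 - -6}{4 \left(-3\right)} - -2 = \frac{1}{4} \left(- \frac{1}{3}\right) \left(3 + 6\right) + 2 = \frac{1}{4} \left(- \frac{1}{3}\right) 9 + 2 = - \frac{3}{4} + 2 = \frac{5}{4} \approx 1.25$)
$\left(10 + 10\right) j = \left(10 + 10\right) \frac{5}{4} = 20 \cdot \frac{5}{4} = 25$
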